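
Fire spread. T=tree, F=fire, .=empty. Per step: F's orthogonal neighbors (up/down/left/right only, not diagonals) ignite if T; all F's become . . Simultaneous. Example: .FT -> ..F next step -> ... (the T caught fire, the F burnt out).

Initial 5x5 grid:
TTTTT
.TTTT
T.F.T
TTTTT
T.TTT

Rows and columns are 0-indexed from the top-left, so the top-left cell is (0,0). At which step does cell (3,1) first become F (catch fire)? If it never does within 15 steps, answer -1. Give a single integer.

Step 1: cell (3,1)='T' (+2 fires, +1 burnt)
Step 2: cell (3,1)='F' (+6 fires, +2 burnt)
  -> target ignites at step 2
Step 3: cell (3,1)='.' (+6 fires, +6 burnt)
Step 4: cell (3,1)='.' (+6 fires, +6 burnt)
Step 5: cell (3,1)='.' (+0 fires, +6 burnt)
  fire out at step 5

2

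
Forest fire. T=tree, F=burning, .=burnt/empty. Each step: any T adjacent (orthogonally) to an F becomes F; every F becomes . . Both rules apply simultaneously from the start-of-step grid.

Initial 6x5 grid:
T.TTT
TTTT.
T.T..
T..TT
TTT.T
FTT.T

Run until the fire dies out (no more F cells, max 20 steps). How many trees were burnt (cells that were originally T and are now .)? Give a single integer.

Step 1: +2 fires, +1 burnt (F count now 2)
Step 2: +3 fires, +2 burnt (F count now 3)
Step 3: +2 fires, +3 burnt (F count now 2)
Step 4: +1 fires, +2 burnt (F count now 1)
Step 5: +2 fires, +1 burnt (F count now 2)
Step 6: +1 fires, +2 burnt (F count now 1)
Step 7: +3 fires, +1 burnt (F count now 3)
Step 8: +1 fires, +3 burnt (F count now 1)
Step 9: +1 fires, +1 burnt (F count now 1)
Step 10: +0 fires, +1 burnt (F count now 0)
Fire out after step 10
Initially T: 20, now '.': 26
Total burnt (originally-T cells now '.'): 16

Answer: 16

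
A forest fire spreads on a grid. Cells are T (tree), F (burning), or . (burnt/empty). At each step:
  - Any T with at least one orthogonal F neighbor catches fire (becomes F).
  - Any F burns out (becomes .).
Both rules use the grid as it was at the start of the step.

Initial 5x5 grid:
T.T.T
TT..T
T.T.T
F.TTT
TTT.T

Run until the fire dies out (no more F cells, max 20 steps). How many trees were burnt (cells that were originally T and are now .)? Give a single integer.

Answer: 15

Derivation:
Step 1: +2 fires, +1 burnt (F count now 2)
Step 2: +2 fires, +2 burnt (F count now 2)
Step 3: +3 fires, +2 burnt (F count now 3)
Step 4: +1 fires, +3 burnt (F count now 1)
Step 5: +2 fires, +1 burnt (F count now 2)
Step 6: +1 fires, +2 burnt (F count now 1)
Step 7: +2 fires, +1 burnt (F count now 2)
Step 8: +1 fires, +2 burnt (F count now 1)
Step 9: +1 fires, +1 burnt (F count now 1)
Step 10: +0 fires, +1 burnt (F count now 0)
Fire out after step 10
Initially T: 16, now '.': 24
Total burnt (originally-T cells now '.'): 15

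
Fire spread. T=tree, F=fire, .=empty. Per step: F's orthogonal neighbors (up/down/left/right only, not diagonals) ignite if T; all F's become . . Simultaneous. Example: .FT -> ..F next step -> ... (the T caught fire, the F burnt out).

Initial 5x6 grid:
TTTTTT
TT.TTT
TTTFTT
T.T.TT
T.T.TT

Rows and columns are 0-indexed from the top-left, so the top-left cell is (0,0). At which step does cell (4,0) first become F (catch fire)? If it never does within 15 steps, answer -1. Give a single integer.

Step 1: cell (4,0)='T' (+3 fires, +1 burnt)
Step 2: cell (4,0)='T' (+6 fires, +3 burnt)
Step 3: cell (4,0)='T' (+8 fires, +6 burnt)
Step 4: cell (4,0)='T' (+5 fires, +8 burnt)
Step 5: cell (4,0)='F' (+2 fires, +5 burnt)
  -> target ignites at step 5
Step 6: cell (4,0)='.' (+0 fires, +2 burnt)
  fire out at step 6

5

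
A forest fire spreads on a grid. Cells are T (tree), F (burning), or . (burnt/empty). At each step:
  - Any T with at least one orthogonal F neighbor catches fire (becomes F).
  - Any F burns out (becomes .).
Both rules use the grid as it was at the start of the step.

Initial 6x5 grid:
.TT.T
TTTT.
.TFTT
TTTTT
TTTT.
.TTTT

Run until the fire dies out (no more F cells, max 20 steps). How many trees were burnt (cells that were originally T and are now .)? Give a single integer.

Step 1: +4 fires, +1 burnt (F count now 4)
Step 2: +7 fires, +4 burnt (F count now 7)
Step 3: +7 fires, +7 burnt (F count now 7)
Step 4: +3 fires, +7 burnt (F count now 3)
Step 5: +1 fires, +3 burnt (F count now 1)
Step 6: +0 fires, +1 burnt (F count now 0)
Fire out after step 6
Initially T: 23, now '.': 29
Total burnt (originally-T cells now '.'): 22

Answer: 22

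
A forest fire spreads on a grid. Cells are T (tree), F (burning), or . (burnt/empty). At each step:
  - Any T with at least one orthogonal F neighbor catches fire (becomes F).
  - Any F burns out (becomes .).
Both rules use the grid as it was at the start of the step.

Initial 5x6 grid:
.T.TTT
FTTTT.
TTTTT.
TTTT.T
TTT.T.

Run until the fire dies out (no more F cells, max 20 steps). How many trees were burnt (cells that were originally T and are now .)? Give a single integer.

Step 1: +2 fires, +1 burnt (F count now 2)
Step 2: +4 fires, +2 burnt (F count now 4)
Step 3: +4 fires, +4 burnt (F count now 4)
Step 4: +5 fires, +4 burnt (F count now 5)
Step 5: +4 fires, +5 burnt (F count now 4)
Step 6: +1 fires, +4 burnt (F count now 1)
Step 7: +0 fires, +1 burnt (F count now 0)
Fire out after step 7
Initially T: 22, now '.': 28
Total burnt (originally-T cells now '.'): 20

Answer: 20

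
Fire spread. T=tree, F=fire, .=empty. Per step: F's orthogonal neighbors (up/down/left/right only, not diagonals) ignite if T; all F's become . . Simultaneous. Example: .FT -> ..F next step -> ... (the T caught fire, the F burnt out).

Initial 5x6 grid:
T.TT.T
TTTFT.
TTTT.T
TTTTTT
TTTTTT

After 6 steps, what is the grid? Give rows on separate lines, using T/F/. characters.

Step 1: 4 trees catch fire, 1 burn out
  T.TF.T
  TTF.F.
  TTTF.T
  TTTTTT
  TTTTTT
Step 2: 4 trees catch fire, 4 burn out
  T.F..T
  TF....
  TTF..T
  TTTFTT
  TTTTTT
Step 3: 5 trees catch fire, 4 burn out
  T....T
  F.....
  TF...T
  TTF.FT
  TTTFTT
Step 4: 6 trees catch fire, 5 burn out
  F....T
  ......
  F....T
  TF...F
  TTF.FT
Step 5: 4 trees catch fire, 6 burn out
  .....T
  ......
  .....F
  F.....
  TF...F
Step 6: 1 trees catch fire, 4 burn out
  .....T
  ......
  ......
  ......
  F.....

.....T
......
......
......
F.....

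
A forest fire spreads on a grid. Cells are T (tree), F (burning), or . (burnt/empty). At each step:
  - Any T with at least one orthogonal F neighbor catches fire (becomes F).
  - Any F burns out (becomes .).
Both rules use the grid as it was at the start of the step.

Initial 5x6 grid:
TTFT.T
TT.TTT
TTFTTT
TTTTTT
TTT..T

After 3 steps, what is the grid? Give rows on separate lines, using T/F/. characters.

Step 1: 5 trees catch fire, 2 burn out
  TF.F.T
  TT.TTT
  TF.FTT
  TTFTTT
  TTT..T
Step 2: 8 trees catch fire, 5 burn out
  F....T
  TF.FTT
  F...FT
  TF.FTT
  TTF..T
Step 3: 6 trees catch fire, 8 burn out
  .....T
  F...FT
  .....F
  F...FT
  TF...T

.....T
F...FT
.....F
F...FT
TF...T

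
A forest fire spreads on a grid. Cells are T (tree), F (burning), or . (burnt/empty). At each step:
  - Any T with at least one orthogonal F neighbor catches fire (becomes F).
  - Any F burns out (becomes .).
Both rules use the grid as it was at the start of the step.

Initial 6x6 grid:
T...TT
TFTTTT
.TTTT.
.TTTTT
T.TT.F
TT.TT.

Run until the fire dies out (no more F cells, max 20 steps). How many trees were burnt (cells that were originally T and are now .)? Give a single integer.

Step 1: +4 fires, +2 burnt (F count now 4)
Step 2: +5 fires, +4 burnt (F count now 5)
Step 3: +5 fires, +5 burnt (F count now 5)
Step 4: +4 fires, +5 burnt (F count now 4)
Step 5: +2 fires, +4 burnt (F count now 2)
Step 6: +1 fires, +2 burnt (F count now 1)
Step 7: +0 fires, +1 burnt (F count now 0)
Fire out after step 7
Initially T: 24, now '.': 33
Total burnt (originally-T cells now '.'): 21

Answer: 21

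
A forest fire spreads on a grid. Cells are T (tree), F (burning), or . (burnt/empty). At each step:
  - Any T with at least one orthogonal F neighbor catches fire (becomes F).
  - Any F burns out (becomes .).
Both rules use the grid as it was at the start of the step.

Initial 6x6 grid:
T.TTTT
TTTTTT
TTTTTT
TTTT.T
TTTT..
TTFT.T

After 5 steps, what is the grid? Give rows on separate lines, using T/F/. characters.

Step 1: 3 trees catch fire, 1 burn out
  T.TTTT
  TTTTTT
  TTTTTT
  TTTT.T
  TTFT..
  TF.F.T
Step 2: 4 trees catch fire, 3 burn out
  T.TTTT
  TTTTTT
  TTTTTT
  TTFT.T
  TF.F..
  F....T
Step 3: 4 trees catch fire, 4 burn out
  T.TTTT
  TTTTTT
  TTFTTT
  TF.F.T
  F.....
  .....T
Step 4: 4 trees catch fire, 4 burn out
  T.TTTT
  TTFTTT
  TF.FTT
  F....T
  ......
  .....T
Step 5: 5 trees catch fire, 4 burn out
  T.FTTT
  TF.FTT
  F...FT
  .....T
  ......
  .....T

T.FTTT
TF.FTT
F...FT
.....T
......
.....T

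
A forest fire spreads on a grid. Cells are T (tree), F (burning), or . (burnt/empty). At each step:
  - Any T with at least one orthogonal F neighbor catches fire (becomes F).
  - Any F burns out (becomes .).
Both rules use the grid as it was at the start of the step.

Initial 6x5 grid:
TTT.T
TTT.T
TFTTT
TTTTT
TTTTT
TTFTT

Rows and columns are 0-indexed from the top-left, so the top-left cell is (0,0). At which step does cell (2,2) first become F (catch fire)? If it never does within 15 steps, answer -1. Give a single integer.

Step 1: cell (2,2)='F' (+7 fires, +2 burnt)
  -> target ignites at step 1
Step 2: cell (2,2)='.' (+10 fires, +7 burnt)
Step 3: cell (2,2)='.' (+6 fires, +10 burnt)
Step 4: cell (2,2)='.' (+2 fires, +6 burnt)
Step 5: cell (2,2)='.' (+1 fires, +2 burnt)
Step 6: cell (2,2)='.' (+0 fires, +1 burnt)
  fire out at step 6

1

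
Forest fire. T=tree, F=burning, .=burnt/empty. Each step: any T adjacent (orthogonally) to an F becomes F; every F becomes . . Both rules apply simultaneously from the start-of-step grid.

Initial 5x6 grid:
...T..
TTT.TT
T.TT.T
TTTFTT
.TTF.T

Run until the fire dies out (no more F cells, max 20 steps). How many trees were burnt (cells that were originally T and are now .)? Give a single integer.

Answer: 17

Derivation:
Step 1: +4 fires, +2 burnt (F count now 4)
Step 2: +4 fires, +4 burnt (F count now 4)
Step 3: +4 fires, +4 burnt (F count now 4)
Step 4: +3 fires, +4 burnt (F count now 3)
Step 5: +2 fires, +3 burnt (F count now 2)
Step 6: +0 fires, +2 burnt (F count now 0)
Fire out after step 6
Initially T: 18, now '.': 29
Total burnt (originally-T cells now '.'): 17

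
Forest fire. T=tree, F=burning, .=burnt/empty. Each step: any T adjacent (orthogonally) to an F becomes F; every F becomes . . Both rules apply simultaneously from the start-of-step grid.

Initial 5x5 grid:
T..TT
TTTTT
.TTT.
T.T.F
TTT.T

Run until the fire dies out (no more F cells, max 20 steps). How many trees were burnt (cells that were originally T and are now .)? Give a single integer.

Step 1: +1 fires, +1 burnt (F count now 1)
Step 2: +0 fires, +1 burnt (F count now 0)
Fire out after step 2
Initially T: 17, now '.': 9
Total burnt (originally-T cells now '.'): 1

Answer: 1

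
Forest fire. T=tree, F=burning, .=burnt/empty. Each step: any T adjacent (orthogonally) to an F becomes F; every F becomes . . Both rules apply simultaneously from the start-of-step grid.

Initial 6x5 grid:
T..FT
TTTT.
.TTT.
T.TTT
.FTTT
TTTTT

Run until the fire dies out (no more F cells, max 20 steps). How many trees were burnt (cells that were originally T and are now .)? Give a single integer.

Step 1: +4 fires, +2 burnt (F count now 4)
Step 2: +6 fires, +4 burnt (F count now 6)
Step 3: +5 fires, +6 burnt (F count now 5)
Step 4: +4 fires, +5 burnt (F count now 4)
Step 5: +1 fires, +4 burnt (F count now 1)
Step 6: +0 fires, +1 burnt (F count now 0)
Fire out after step 6
Initially T: 21, now '.': 29
Total burnt (originally-T cells now '.'): 20

Answer: 20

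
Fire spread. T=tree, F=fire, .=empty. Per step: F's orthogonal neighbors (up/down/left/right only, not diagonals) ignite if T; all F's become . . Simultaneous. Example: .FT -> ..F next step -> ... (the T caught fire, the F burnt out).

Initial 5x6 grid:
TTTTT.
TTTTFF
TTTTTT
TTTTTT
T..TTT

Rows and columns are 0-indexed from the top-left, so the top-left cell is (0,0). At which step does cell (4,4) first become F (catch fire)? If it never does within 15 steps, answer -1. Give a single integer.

Step 1: cell (4,4)='T' (+4 fires, +2 burnt)
Step 2: cell (4,4)='T' (+5 fires, +4 burnt)
Step 3: cell (4,4)='F' (+6 fires, +5 burnt)
  -> target ignites at step 3
Step 4: cell (4,4)='.' (+5 fires, +6 burnt)
Step 5: cell (4,4)='.' (+3 fires, +5 burnt)
Step 6: cell (4,4)='.' (+1 fires, +3 burnt)
Step 7: cell (4,4)='.' (+1 fires, +1 burnt)
Step 8: cell (4,4)='.' (+0 fires, +1 burnt)
  fire out at step 8

3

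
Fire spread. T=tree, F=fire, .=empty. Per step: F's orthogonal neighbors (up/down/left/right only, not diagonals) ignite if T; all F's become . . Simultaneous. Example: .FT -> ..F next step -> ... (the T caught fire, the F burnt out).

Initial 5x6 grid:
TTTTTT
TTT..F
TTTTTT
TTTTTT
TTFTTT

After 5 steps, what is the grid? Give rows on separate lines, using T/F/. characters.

Step 1: 5 trees catch fire, 2 burn out
  TTTTTF
  TTT...
  TTTTTF
  TTFTTT
  TF.FTT
Step 2: 8 trees catch fire, 5 burn out
  TTTTF.
  TTT...
  TTFTF.
  TF.FTF
  F...FT
Step 3: 7 trees catch fire, 8 burn out
  TTTF..
  TTF...
  TF.F..
  F...F.
  .....F
Step 4: 3 trees catch fire, 7 burn out
  TTF...
  TF....
  F.....
  ......
  ......
Step 5: 2 trees catch fire, 3 burn out
  TF....
  F.....
  ......
  ......
  ......

TF....
F.....
......
......
......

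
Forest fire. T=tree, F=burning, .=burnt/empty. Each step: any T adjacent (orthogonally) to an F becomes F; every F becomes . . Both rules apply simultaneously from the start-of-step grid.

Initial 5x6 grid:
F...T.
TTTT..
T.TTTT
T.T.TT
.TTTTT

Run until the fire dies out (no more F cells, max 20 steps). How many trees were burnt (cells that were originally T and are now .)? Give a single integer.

Answer: 18

Derivation:
Step 1: +1 fires, +1 burnt (F count now 1)
Step 2: +2 fires, +1 burnt (F count now 2)
Step 3: +2 fires, +2 burnt (F count now 2)
Step 4: +2 fires, +2 burnt (F count now 2)
Step 5: +2 fires, +2 burnt (F count now 2)
Step 6: +2 fires, +2 burnt (F count now 2)
Step 7: +4 fires, +2 burnt (F count now 4)
Step 8: +2 fires, +4 burnt (F count now 2)
Step 9: +1 fires, +2 burnt (F count now 1)
Step 10: +0 fires, +1 burnt (F count now 0)
Fire out after step 10
Initially T: 19, now '.': 29
Total burnt (originally-T cells now '.'): 18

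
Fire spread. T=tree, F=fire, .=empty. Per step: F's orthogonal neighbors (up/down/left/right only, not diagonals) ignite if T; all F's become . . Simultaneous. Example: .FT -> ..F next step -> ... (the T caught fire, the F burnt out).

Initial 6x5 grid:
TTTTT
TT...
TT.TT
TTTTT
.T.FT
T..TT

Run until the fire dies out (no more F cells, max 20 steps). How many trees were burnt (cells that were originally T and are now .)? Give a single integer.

Step 1: +3 fires, +1 burnt (F count now 3)
Step 2: +4 fires, +3 burnt (F count now 4)
Step 3: +2 fires, +4 burnt (F count now 2)
Step 4: +3 fires, +2 burnt (F count now 3)
Step 5: +2 fires, +3 burnt (F count now 2)
Step 6: +2 fires, +2 burnt (F count now 2)
Step 7: +2 fires, +2 burnt (F count now 2)
Step 8: +1 fires, +2 burnt (F count now 1)
Step 9: +1 fires, +1 burnt (F count now 1)
Step 10: +0 fires, +1 burnt (F count now 0)
Fire out after step 10
Initially T: 21, now '.': 29
Total burnt (originally-T cells now '.'): 20

Answer: 20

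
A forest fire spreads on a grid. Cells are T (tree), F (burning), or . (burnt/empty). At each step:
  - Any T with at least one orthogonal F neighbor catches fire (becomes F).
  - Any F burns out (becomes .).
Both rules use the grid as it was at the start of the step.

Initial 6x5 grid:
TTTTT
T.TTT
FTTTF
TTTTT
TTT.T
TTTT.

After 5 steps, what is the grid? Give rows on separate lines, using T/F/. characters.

Step 1: 6 trees catch fire, 2 burn out
  TTTTT
  F.TTF
  .FTF.
  FTTTF
  TTT.T
  TTTT.
Step 2: 8 trees catch fire, 6 burn out
  FTTTF
  ..TF.
  ..F..
  .FTF.
  FTT.F
  TTTT.
Step 3: 6 trees catch fire, 8 burn out
  .FTF.
  ..F..
  .....
  ..F..
  .FT..
  FTTT.
Step 4: 3 trees catch fire, 6 burn out
  ..F..
  .....
  .....
  .....
  ..F..
  .FTT.
Step 5: 1 trees catch fire, 3 burn out
  .....
  .....
  .....
  .....
  .....
  ..FT.

.....
.....
.....
.....
.....
..FT.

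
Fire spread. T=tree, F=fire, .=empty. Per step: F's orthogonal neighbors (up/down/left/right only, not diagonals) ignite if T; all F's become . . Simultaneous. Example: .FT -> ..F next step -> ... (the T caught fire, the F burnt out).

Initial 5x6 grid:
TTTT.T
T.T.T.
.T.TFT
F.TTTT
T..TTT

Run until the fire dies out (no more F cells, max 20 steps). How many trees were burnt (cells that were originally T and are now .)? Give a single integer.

Answer: 11

Derivation:
Step 1: +5 fires, +2 burnt (F count now 5)
Step 2: +3 fires, +5 burnt (F count now 3)
Step 3: +3 fires, +3 burnt (F count now 3)
Step 4: +0 fires, +3 burnt (F count now 0)
Fire out after step 4
Initially T: 19, now '.': 22
Total burnt (originally-T cells now '.'): 11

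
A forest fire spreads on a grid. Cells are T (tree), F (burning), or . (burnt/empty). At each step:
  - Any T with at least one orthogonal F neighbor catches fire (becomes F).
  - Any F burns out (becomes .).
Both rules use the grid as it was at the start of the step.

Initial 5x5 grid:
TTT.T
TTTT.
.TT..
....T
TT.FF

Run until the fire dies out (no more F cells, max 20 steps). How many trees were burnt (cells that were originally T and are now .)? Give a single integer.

Step 1: +1 fires, +2 burnt (F count now 1)
Step 2: +0 fires, +1 burnt (F count now 0)
Fire out after step 2
Initially T: 13, now '.': 13
Total burnt (originally-T cells now '.'): 1

Answer: 1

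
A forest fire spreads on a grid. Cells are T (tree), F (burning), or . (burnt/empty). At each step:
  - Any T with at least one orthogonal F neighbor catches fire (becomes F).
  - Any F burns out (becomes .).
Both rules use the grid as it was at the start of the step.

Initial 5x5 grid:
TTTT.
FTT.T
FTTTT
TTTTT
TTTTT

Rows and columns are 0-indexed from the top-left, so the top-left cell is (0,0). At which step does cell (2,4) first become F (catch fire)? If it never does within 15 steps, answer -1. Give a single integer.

Step 1: cell (2,4)='T' (+4 fires, +2 burnt)
Step 2: cell (2,4)='T' (+5 fires, +4 burnt)
Step 3: cell (2,4)='T' (+4 fires, +5 burnt)
Step 4: cell (2,4)='F' (+4 fires, +4 burnt)
  -> target ignites at step 4
Step 5: cell (2,4)='.' (+3 fires, +4 burnt)
Step 6: cell (2,4)='.' (+1 fires, +3 burnt)
Step 7: cell (2,4)='.' (+0 fires, +1 burnt)
  fire out at step 7

4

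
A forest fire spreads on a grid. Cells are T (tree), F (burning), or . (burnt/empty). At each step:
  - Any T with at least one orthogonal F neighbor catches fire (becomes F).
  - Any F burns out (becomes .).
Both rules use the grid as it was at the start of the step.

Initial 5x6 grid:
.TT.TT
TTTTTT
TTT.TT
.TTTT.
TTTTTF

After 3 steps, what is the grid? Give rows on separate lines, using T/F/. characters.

Step 1: 1 trees catch fire, 1 burn out
  .TT.TT
  TTTTTT
  TTT.TT
  .TTTT.
  TTTTF.
Step 2: 2 trees catch fire, 1 burn out
  .TT.TT
  TTTTTT
  TTT.TT
  .TTTF.
  TTTF..
Step 3: 3 trees catch fire, 2 burn out
  .TT.TT
  TTTTTT
  TTT.FT
  .TTF..
  TTF...

.TT.TT
TTTTTT
TTT.FT
.TTF..
TTF...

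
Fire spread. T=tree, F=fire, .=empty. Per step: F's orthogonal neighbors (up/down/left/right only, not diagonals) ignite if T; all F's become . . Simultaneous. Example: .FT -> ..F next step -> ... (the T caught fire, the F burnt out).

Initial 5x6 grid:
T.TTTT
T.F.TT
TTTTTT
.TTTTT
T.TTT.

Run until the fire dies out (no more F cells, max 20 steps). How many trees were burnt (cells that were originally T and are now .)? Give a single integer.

Step 1: +2 fires, +1 burnt (F count now 2)
Step 2: +4 fires, +2 burnt (F count now 4)
Step 3: +6 fires, +4 burnt (F count now 6)
Step 4: +6 fires, +6 burnt (F count now 6)
Step 5: +4 fires, +6 burnt (F count now 4)
Step 6: +0 fires, +4 burnt (F count now 0)
Fire out after step 6
Initially T: 23, now '.': 29
Total burnt (originally-T cells now '.'): 22

Answer: 22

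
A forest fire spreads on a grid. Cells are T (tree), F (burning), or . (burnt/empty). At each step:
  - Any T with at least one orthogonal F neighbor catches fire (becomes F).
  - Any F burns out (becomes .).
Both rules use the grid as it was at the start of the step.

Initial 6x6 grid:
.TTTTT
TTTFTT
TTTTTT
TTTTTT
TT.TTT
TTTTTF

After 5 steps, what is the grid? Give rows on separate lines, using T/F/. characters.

Step 1: 6 trees catch fire, 2 burn out
  .TTFTT
  TTF.FT
  TTTFTT
  TTTTTT
  TT.TTF
  TTTTF.
Step 2: 10 trees catch fire, 6 burn out
  .TF.FT
  TF...F
  TTF.FT
  TTTFTF
  TT.TF.
  TTTF..
Step 3: 9 trees catch fire, 10 burn out
  .F...F
  F.....
  TF...F
  TTF.F.
  TT.F..
  TTF...
Step 4: 3 trees catch fire, 9 burn out
  ......
  ......
  F.....
  TF....
  TT....
  TF....
Step 5: 3 trees catch fire, 3 burn out
  ......
  ......
  ......
  F.....
  TF....
  F.....

......
......
......
F.....
TF....
F.....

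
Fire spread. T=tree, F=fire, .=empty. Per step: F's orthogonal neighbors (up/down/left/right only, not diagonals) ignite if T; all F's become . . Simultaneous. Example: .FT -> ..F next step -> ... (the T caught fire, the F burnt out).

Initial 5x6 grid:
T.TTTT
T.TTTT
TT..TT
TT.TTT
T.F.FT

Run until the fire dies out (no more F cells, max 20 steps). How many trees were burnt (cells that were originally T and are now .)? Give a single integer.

Answer: 14

Derivation:
Step 1: +2 fires, +2 burnt (F count now 2)
Step 2: +3 fires, +2 burnt (F count now 3)
Step 3: +2 fires, +3 burnt (F count now 2)
Step 4: +3 fires, +2 burnt (F count now 3)
Step 5: +3 fires, +3 burnt (F count now 3)
Step 6: +1 fires, +3 burnt (F count now 1)
Step 7: +0 fires, +1 burnt (F count now 0)
Fire out after step 7
Initially T: 21, now '.': 23
Total burnt (originally-T cells now '.'): 14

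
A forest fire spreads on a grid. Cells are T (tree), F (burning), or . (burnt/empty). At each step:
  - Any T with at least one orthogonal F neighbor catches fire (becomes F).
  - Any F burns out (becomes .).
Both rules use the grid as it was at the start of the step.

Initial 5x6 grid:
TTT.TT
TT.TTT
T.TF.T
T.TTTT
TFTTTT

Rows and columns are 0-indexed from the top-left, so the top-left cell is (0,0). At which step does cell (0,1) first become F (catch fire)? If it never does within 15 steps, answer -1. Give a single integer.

Step 1: cell (0,1)='T' (+5 fires, +2 burnt)
Step 2: cell (0,1)='T' (+5 fires, +5 burnt)
Step 3: cell (0,1)='T' (+5 fires, +5 burnt)
Step 4: cell (0,1)='T' (+4 fires, +5 burnt)
Step 5: cell (0,1)='T' (+2 fires, +4 burnt)
Step 6: cell (0,1)='F' (+1 fires, +2 burnt)
  -> target ignites at step 6
Step 7: cell (0,1)='.' (+1 fires, +1 burnt)
Step 8: cell (0,1)='.' (+0 fires, +1 burnt)
  fire out at step 8

6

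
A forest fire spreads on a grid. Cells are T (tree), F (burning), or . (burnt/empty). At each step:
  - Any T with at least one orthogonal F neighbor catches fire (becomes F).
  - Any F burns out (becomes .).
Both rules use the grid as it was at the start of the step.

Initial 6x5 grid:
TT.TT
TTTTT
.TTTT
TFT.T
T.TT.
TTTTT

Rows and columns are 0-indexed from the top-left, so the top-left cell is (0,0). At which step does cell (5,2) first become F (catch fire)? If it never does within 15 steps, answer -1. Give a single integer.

Step 1: cell (5,2)='T' (+3 fires, +1 burnt)
Step 2: cell (5,2)='T' (+4 fires, +3 burnt)
Step 3: cell (5,2)='F' (+7 fires, +4 burnt)
  -> target ignites at step 3
Step 4: cell (5,2)='.' (+5 fires, +7 burnt)
Step 5: cell (5,2)='.' (+4 fires, +5 burnt)
Step 6: cell (5,2)='.' (+1 fires, +4 burnt)
Step 7: cell (5,2)='.' (+0 fires, +1 burnt)
  fire out at step 7

3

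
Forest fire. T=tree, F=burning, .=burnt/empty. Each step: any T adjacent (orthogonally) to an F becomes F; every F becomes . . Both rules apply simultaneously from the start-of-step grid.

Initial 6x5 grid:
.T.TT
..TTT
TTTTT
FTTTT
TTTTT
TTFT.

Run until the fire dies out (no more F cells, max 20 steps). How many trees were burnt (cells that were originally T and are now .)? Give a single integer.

Step 1: +6 fires, +2 burnt (F count now 6)
Step 2: +5 fires, +6 burnt (F count now 5)
Step 3: +3 fires, +5 burnt (F count now 3)
Step 4: +3 fires, +3 burnt (F count now 3)
Step 5: +2 fires, +3 burnt (F count now 2)
Step 6: +2 fires, +2 burnt (F count now 2)
Step 7: +1 fires, +2 burnt (F count now 1)
Step 8: +0 fires, +1 burnt (F count now 0)
Fire out after step 8
Initially T: 23, now '.': 29
Total burnt (originally-T cells now '.'): 22

Answer: 22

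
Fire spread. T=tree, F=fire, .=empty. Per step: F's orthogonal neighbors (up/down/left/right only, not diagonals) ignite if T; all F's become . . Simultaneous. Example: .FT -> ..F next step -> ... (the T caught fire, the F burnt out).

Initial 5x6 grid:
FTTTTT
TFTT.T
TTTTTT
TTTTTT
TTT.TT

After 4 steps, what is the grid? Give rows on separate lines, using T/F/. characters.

Step 1: 4 trees catch fire, 2 burn out
  .FTTTT
  F.FT.T
  TFTTTT
  TTTTTT
  TTT.TT
Step 2: 5 trees catch fire, 4 burn out
  ..FTTT
  ...F.T
  F.FTTT
  TFTTTT
  TTT.TT
Step 3: 5 trees catch fire, 5 burn out
  ...FTT
  .....T
  ...FTT
  F.FTTT
  TFT.TT
Step 4: 5 trees catch fire, 5 burn out
  ....FT
  .....T
  ....FT
  ...FTT
  F.F.TT

....FT
.....T
....FT
...FTT
F.F.TT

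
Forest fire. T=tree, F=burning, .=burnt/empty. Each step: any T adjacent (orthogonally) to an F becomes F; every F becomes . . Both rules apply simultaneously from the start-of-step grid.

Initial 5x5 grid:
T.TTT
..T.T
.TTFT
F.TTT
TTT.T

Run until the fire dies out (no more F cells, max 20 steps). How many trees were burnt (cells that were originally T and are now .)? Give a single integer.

Answer: 15

Derivation:
Step 1: +4 fires, +2 burnt (F count now 4)
Step 2: +6 fires, +4 burnt (F count now 6)
Step 3: +4 fires, +6 burnt (F count now 4)
Step 4: +1 fires, +4 burnt (F count now 1)
Step 5: +0 fires, +1 burnt (F count now 0)
Fire out after step 5
Initially T: 16, now '.': 24
Total burnt (originally-T cells now '.'): 15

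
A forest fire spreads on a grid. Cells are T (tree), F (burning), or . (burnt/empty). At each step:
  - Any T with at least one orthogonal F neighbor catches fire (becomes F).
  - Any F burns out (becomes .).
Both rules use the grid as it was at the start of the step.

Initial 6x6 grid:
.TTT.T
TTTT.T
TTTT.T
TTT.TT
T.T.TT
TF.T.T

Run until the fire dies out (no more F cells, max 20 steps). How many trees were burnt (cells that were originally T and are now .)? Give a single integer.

Answer: 17

Derivation:
Step 1: +1 fires, +1 burnt (F count now 1)
Step 2: +1 fires, +1 burnt (F count now 1)
Step 3: +1 fires, +1 burnt (F count now 1)
Step 4: +2 fires, +1 burnt (F count now 2)
Step 5: +3 fires, +2 burnt (F count now 3)
Step 6: +3 fires, +3 burnt (F count now 3)
Step 7: +3 fires, +3 burnt (F count now 3)
Step 8: +2 fires, +3 burnt (F count now 2)
Step 9: +1 fires, +2 burnt (F count now 1)
Step 10: +0 fires, +1 burnt (F count now 0)
Fire out after step 10
Initially T: 26, now '.': 27
Total burnt (originally-T cells now '.'): 17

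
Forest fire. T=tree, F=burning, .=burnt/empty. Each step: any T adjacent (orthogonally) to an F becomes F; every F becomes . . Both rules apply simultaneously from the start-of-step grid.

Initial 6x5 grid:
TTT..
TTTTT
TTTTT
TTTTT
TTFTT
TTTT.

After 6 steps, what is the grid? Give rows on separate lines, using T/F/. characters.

Step 1: 4 trees catch fire, 1 burn out
  TTT..
  TTTTT
  TTTTT
  TTFTT
  TF.FT
  TTFT.
Step 2: 7 trees catch fire, 4 burn out
  TTT..
  TTTTT
  TTFTT
  TF.FT
  F...F
  TF.F.
Step 3: 6 trees catch fire, 7 burn out
  TTT..
  TTFTT
  TF.FT
  F...F
  .....
  F....
Step 4: 5 trees catch fire, 6 burn out
  TTF..
  TF.FT
  F...F
  .....
  .....
  .....
Step 5: 3 trees catch fire, 5 burn out
  TF...
  F...F
  .....
  .....
  .....
  .....
Step 6: 1 trees catch fire, 3 burn out
  F....
  .....
  .....
  .....
  .....
  .....

F....
.....
.....
.....
.....
.....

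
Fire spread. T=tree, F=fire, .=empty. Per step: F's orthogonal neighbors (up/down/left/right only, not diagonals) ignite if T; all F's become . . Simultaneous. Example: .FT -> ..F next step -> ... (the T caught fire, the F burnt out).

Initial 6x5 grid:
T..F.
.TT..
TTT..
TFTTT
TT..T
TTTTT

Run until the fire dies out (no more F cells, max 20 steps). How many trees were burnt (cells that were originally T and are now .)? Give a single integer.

Answer: 17

Derivation:
Step 1: +4 fires, +2 burnt (F count now 4)
Step 2: +6 fires, +4 burnt (F count now 6)
Step 3: +4 fires, +6 burnt (F count now 4)
Step 4: +2 fires, +4 burnt (F count now 2)
Step 5: +1 fires, +2 burnt (F count now 1)
Step 6: +0 fires, +1 burnt (F count now 0)
Fire out after step 6
Initially T: 18, now '.': 29
Total burnt (originally-T cells now '.'): 17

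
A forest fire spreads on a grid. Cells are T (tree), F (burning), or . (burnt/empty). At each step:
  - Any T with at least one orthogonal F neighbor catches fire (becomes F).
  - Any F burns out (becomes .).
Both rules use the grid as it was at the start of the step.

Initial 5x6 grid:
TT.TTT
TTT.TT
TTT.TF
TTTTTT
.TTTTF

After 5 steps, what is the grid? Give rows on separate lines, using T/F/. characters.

Step 1: 4 trees catch fire, 2 burn out
  TT.TTT
  TTT.TF
  TTT.F.
  TTTTTF
  .TTTF.
Step 2: 4 trees catch fire, 4 burn out
  TT.TTF
  TTT.F.
  TTT...
  TTTTF.
  .TTF..
Step 3: 3 trees catch fire, 4 burn out
  TT.TF.
  TTT...
  TTT...
  TTTF..
  .TF...
Step 4: 3 trees catch fire, 3 burn out
  TT.F..
  TTT...
  TTT...
  TTF...
  .F....
Step 5: 2 trees catch fire, 3 burn out
  TT....
  TTT...
  TTF...
  TF....
  ......

TT....
TTT...
TTF...
TF....
......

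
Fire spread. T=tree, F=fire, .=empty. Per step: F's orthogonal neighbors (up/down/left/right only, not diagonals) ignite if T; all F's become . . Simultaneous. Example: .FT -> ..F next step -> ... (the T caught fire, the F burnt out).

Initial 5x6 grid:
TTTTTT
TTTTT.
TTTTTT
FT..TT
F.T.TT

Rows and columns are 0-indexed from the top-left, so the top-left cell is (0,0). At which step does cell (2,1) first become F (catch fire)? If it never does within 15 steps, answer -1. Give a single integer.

Step 1: cell (2,1)='T' (+2 fires, +2 burnt)
Step 2: cell (2,1)='F' (+2 fires, +2 burnt)
  -> target ignites at step 2
Step 3: cell (2,1)='.' (+3 fires, +2 burnt)
Step 4: cell (2,1)='.' (+3 fires, +3 burnt)
Step 5: cell (2,1)='.' (+3 fires, +3 burnt)
Step 6: cell (2,1)='.' (+4 fires, +3 burnt)
Step 7: cell (2,1)='.' (+3 fires, +4 burnt)
Step 8: cell (2,1)='.' (+2 fires, +3 burnt)
Step 9: cell (2,1)='.' (+0 fires, +2 burnt)
  fire out at step 9

2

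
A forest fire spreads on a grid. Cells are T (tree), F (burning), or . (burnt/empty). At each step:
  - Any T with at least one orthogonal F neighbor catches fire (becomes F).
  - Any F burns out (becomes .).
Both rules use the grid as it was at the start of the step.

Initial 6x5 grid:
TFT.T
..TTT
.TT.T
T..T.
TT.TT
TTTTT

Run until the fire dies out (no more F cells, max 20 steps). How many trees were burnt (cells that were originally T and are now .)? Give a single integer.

Answer: 9

Derivation:
Step 1: +2 fires, +1 burnt (F count now 2)
Step 2: +1 fires, +2 burnt (F count now 1)
Step 3: +2 fires, +1 burnt (F count now 2)
Step 4: +2 fires, +2 burnt (F count now 2)
Step 5: +2 fires, +2 burnt (F count now 2)
Step 6: +0 fires, +2 burnt (F count now 0)
Fire out after step 6
Initially T: 20, now '.': 19
Total burnt (originally-T cells now '.'): 9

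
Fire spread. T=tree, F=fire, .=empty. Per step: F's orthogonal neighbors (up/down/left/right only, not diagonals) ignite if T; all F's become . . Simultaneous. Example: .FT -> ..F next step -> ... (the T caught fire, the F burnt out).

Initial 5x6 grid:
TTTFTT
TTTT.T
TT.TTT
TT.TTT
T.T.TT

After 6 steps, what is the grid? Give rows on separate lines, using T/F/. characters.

Step 1: 3 trees catch fire, 1 burn out
  TTF.FT
  TTTF.T
  TT.TTT
  TT.TTT
  T.T.TT
Step 2: 4 trees catch fire, 3 burn out
  TF...F
  TTF..T
  TT.FTT
  TT.TTT
  T.T.TT
Step 3: 5 trees catch fire, 4 burn out
  F.....
  TF...F
  TT..FT
  TT.FTT
  T.T.TT
Step 4: 4 trees catch fire, 5 burn out
  ......
  F.....
  TF...F
  TT..FT
  T.T.TT
Step 5: 4 trees catch fire, 4 burn out
  ......
  ......
  F.....
  TF...F
  T.T.FT
Step 6: 2 trees catch fire, 4 burn out
  ......
  ......
  ......
  F.....
  T.T..F

......
......
......
F.....
T.T..F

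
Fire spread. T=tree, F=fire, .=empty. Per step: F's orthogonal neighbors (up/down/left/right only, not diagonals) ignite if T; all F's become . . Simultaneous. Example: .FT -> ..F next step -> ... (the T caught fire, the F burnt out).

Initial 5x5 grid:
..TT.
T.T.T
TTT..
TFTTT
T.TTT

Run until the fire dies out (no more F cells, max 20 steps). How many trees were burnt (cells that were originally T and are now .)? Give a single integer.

Answer: 15

Derivation:
Step 1: +3 fires, +1 burnt (F count now 3)
Step 2: +5 fires, +3 burnt (F count now 5)
Step 3: +4 fires, +5 burnt (F count now 4)
Step 4: +2 fires, +4 burnt (F count now 2)
Step 5: +1 fires, +2 burnt (F count now 1)
Step 6: +0 fires, +1 burnt (F count now 0)
Fire out after step 6
Initially T: 16, now '.': 24
Total burnt (originally-T cells now '.'): 15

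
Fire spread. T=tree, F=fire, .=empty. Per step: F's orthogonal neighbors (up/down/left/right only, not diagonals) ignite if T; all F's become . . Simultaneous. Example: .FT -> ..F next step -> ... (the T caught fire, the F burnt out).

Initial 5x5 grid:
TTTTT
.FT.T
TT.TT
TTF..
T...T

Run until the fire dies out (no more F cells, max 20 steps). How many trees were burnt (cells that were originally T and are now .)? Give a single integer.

Answer: 14

Derivation:
Step 1: +4 fires, +2 burnt (F count now 4)
Step 2: +4 fires, +4 burnt (F count now 4)
Step 3: +2 fires, +4 burnt (F count now 2)
Step 4: +1 fires, +2 burnt (F count now 1)
Step 5: +1 fires, +1 burnt (F count now 1)
Step 6: +1 fires, +1 burnt (F count now 1)
Step 7: +1 fires, +1 burnt (F count now 1)
Step 8: +0 fires, +1 burnt (F count now 0)
Fire out after step 8
Initially T: 15, now '.': 24
Total burnt (originally-T cells now '.'): 14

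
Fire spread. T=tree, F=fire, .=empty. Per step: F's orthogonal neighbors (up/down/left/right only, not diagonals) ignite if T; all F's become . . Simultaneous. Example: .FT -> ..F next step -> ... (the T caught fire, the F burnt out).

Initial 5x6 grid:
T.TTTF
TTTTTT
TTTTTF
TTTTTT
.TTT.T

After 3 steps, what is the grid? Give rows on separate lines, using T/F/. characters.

Step 1: 4 trees catch fire, 2 burn out
  T.TTF.
  TTTTTF
  TTTTF.
  TTTTTF
  .TTT.T
Step 2: 5 trees catch fire, 4 burn out
  T.TF..
  TTTTF.
  TTTF..
  TTTTF.
  .TTT.F
Step 3: 4 trees catch fire, 5 burn out
  T.F...
  TTTF..
  TTF...
  TTTF..
  .TTT..

T.F...
TTTF..
TTF...
TTTF..
.TTT..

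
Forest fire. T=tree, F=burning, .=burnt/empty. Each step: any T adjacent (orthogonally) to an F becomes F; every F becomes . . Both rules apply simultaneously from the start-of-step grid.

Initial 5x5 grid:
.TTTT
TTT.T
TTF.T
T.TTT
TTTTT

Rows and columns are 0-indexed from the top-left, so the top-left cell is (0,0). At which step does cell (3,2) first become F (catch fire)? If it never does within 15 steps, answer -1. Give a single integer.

Step 1: cell (3,2)='F' (+3 fires, +1 burnt)
  -> target ignites at step 1
Step 2: cell (3,2)='.' (+5 fires, +3 burnt)
Step 3: cell (3,2)='.' (+7 fires, +5 burnt)
Step 4: cell (3,2)='.' (+4 fires, +7 burnt)
Step 5: cell (3,2)='.' (+1 fires, +4 burnt)
Step 6: cell (3,2)='.' (+0 fires, +1 burnt)
  fire out at step 6

1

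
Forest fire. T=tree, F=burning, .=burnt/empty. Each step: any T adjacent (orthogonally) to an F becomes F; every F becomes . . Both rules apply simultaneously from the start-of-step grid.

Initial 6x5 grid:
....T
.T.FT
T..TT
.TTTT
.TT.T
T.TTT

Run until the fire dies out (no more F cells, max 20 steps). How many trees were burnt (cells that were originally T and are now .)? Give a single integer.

Step 1: +2 fires, +1 burnt (F count now 2)
Step 2: +3 fires, +2 burnt (F count now 3)
Step 3: +2 fires, +3 burnt (F count now 2)
Step 4: +3 fires, +2 burnt (F count now 3)
Step 5: +3 fires, +3 burnt (F count now 3)
Step 6: +1 fires, +3 burnt (F count now 1)
Step 7: +0 fires, +1 burnt (F count now 0)
Fire out after step 7
Initially T: 17, now '.': 27
Total burnt (originally-T cells now '.'): 14

Answer: 14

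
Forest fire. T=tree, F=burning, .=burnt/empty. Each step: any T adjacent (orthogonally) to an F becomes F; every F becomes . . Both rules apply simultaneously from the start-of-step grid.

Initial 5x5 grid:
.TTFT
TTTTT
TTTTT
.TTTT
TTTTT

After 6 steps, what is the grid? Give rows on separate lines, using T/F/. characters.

Step 1: 3 trees catch fire, 1 burn out
  .TF.F
  TTTFT
  TTTTT
  .TTTT
  TTTTT
Step 2: 4 trees catch fire, 3 burn out
  .F...
  TTF.F
  TTTFT
  .TTTT
  TTTTT
Step 3: 4 trees catch fire, 4 burn out
  .....
  TF...
  TTF.F
  .TTFT
  TTTTT
Step 4: 5 trees catch fire, 4 burn out
  .....
  F....
  TF...
  .TF.F
  TTTFT
Step 5: 4 trees catch fire, 5 burn out
  .....
  .....
  F....
  .F...
  TTF.F
Step 6: 1 trees catch fire, 4 burn out
  .....
  .....
  .....
  .....
  TF...

.....
.....
.....
.....
TF...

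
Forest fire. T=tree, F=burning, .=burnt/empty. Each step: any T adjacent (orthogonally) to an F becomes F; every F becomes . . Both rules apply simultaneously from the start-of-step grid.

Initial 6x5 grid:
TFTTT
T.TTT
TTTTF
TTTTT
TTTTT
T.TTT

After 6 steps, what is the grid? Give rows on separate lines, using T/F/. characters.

Step 1: 5 trees catch fire, 2 burn out
  F.FTT
  T.TTF
  TTTF.
  TTTTF
  TTTTT
  T.TTT
Step 2: 8 trees catch fire, 5 burn out
  ...FF
  F.FF.
  TTF..
  TTTF.
  TTTTF
  T.TTT
Step 3: 5 trees catch fire, 8 burn out
  .....
  .....
  FF...
  TTF..
  TTTF.
  T.TTF
Step 4: 4 trees catch fire, 5 burn out
  .....
  .....
  .....
  FF...
  TTF..
  T.TF.
Step 5: 3 trees catch fire, 4 burn out
  .....
  .....
  .....
  .....
  FF...
  T.F..
Step 6: 1 trees catch fire, 3 burn out
  .....
  .....
  .....
  .....
  .....
  F....

.....
.....
.....
.....
.....
F....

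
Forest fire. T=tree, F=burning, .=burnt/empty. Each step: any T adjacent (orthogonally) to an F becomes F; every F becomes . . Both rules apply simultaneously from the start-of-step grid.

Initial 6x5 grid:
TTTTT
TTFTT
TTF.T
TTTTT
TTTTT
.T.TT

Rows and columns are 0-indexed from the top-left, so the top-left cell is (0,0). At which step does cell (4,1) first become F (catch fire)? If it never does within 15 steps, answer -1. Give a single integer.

Step 1: cell (4,1)='T' (+5 fires, +2 burnt)
Step 2: cell (4,1)='T' (+8 fires, +5 burnt)
Step 3: cell (4,1)='F' (+7 fires, +8 burnt)
  -> target ignites at step 3
Step 4: cell (4,1)='.' (+4 fires, +7 burnt)
Step 5: cell (4,1)='.' (+1 fires, +4 burnt)
Step 6: cell (4,1)='.' (+0 fires, +1 burnt)
  fire out at step 6

3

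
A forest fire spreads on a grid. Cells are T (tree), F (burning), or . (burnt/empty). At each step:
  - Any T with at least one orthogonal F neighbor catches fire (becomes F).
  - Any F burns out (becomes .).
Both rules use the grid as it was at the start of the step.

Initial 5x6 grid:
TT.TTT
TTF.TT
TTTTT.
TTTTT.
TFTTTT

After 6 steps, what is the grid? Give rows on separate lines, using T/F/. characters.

Step 1: 5 trees catch fire, 2 burn out
  TT.TTT
  TF..TT
  TTFTT.
  TFTTT.
  F.FTTT
Step 2: 7 trees catch fire, 5 burn out
  TF.TTT
  F...TT
  TF.FT.
  F.FTT.
  ...FTT
Step 3: 5 trees catch fire, 7 burn out
  F..TTT
  ....TT
  F...F.
  ...FT.
  ....FT
Step 4: 3 trees catch fire, 5 burn out
  ...TTT
  ....FT
  ......
  ....F.
  .....F
Step 5: 2 trees catch fire, 3 burn out
  ...TFT
  .....F
  ......
  ......
  ......
Step 6: 2 trees catch fire, 2 burn out
  ...F.F
  ......
  ......
  ......
  ......

...F.F
......
......
......
......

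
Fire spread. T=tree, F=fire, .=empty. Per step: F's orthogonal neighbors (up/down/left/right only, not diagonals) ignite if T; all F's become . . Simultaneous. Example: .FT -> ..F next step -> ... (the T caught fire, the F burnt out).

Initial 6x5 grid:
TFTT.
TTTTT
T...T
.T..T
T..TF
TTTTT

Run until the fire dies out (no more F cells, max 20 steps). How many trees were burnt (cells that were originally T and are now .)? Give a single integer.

Answer: 18

Derivation:
Step 1: +6 fires, +2 burnt (F count now 6)
Step 2: +5 fires, +6 burnt (F count now 5)
Step 3: +4 fires, +5 burnt (F count now 4)
Step 4: +1 fires, +4 burnt (F count now 1)
Step 5: +1 fires, +1 burnt (F count now 1)
Step 6: +1 fires, +1 burnt (F count now 1)
Step 7: +0 fires, +1 burnt (F count now 0)
Fire out after step 7
Initially T: 19, now '.': 29
Total burnt (originally-T cells now '.'): 18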